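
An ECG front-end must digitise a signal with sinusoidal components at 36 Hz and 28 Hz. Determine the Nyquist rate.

Highest-frequency component: 36 Hz.
Nyquist rate = 2 × 36 Hz = 72 Hz.

72 Hz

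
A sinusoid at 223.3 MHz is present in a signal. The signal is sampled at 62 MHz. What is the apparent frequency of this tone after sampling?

24.7 MHz

223.3 MHz mod fs = 37.3 MHz.
37.3 MHz > fs/2 = 31 MHz, folds to fs − 37.3 MHz = 24.7 MHz.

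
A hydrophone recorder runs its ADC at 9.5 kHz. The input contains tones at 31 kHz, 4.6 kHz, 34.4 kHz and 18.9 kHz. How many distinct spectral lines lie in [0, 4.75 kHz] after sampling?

fs/2 = 4.75 kHz.
31 kHz mod fs = 2.5 kHz.
2.5 kHz ≤ fs/2 = 4.75 kHz, appears at 2.5 kHz.
4.6 kHz ≤ fs/2 = 4.75 kHz, passes unchanged.
34.4 kHz mod fs = 5.9 kHz.
5.9 kHz > fs/2 = 4.75 kHz, folds to fs − 5.9 kHz = 3.6 kHz.
18.9 kHz mod fs = 9.4 kHz.
9.4 kHz > fs/2 = 4.75 kHz, folds to fs − 9.4 kHz = 0.1 kHz.
Distinct values: {0.1 kHz, 2.5 kHz, 3.6 kHz, 4.6 kHz} → 4.

4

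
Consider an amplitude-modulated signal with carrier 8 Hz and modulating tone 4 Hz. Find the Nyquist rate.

24 Hz

AM sidebands sit at fc ± fm = 4 Hz and 12 Hz.
Highest-frequency component: 12 Hz.
Nyquist rate = 2 × 12 Hz = 24 Hz.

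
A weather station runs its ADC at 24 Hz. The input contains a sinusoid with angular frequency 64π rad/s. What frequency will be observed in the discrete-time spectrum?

8 Hz

ω = 64π rad/s → f = ω/(2π) = 32 Hz.
32 Hz mod fs = 8 Hz.
8 Hz ≤ fs/2 = 12 Hz, appears at 8 Hz.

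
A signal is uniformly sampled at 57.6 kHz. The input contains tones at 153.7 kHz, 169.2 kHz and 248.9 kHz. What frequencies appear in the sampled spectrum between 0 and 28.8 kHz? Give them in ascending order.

fs/2 = 28.8 kHz.
153.7 kHz mod fs = 38.5 kHz.
38.5 kHz > fs/2 = 28.8 kHz, folds to fs − 38.5 kHz = 19.1 kHz.
169.2 kHz mod fs = 54 kHz.
54 kHz > fs/2 = 28.8 kHz, folds to fs − 54 kHz = 3.6 kHz.
248.9 kHz mod fs = 18.5 kHz.
18.5 kHz ≤ fs/2 = 28.8 kHz, appears at 18.5 kHz.
Distinct values: {3.6 kHz, 18.5 kHz, 19.1 kHz}.

3.6 kHz, 18.5 kHz, 19.1 kHz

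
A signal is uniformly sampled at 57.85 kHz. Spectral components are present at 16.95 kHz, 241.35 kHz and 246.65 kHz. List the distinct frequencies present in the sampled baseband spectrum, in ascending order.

9.95 kHz, 15.25 kHz, 16.95 kHz

fs/2 = 28.925 kHz.
16.95 kHz ≤ fs/2 = 28.925 kHz, passes unchanged.
241.35 kHz mod fs = 9.95 kHz.
9.95 kHz ≤ fs/2 = 28.925 kHz, appears at 9.95 kHz.
246.65 kHz mod fs = 15.25 kHz.
15.25 kHz ≤ fs/2 = 28.925 kHz, appears at 15.25 kHz.
Distinct values: {9.95 kHz, 15.25 kHz, 16.95 kHz}.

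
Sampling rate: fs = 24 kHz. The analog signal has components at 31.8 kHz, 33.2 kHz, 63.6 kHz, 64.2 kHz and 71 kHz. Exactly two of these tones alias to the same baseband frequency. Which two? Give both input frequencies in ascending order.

31.8 kHz, 64.2 kHz

fs/2 = 12 kHz.
31.8 kHz mod fs = 7.8 kHz.
7.8 kHz ≤ fs/2 = 12 kHz, appears at 7.8 kHz.
33.2 kHz mod fs = 9.2 kHz.
9.2 kHz ≤ fs/2 = 12 kHz, appears at 9.2 kHz.
63.6 kHz mod fs = 15.6 kHz.
15.6 kHz > fs/2 = 12 kHz, folds to fs − 15.6 kHz = 8.4 kHz.
64.2 kHz mod fs = 16.2 kHz.
16.2 kHz > fs/2 = 12 kHz, folds to fs − 16.2 kHz = 7.8 kHz.
71 kHz mod fs = 23 kHz.
23 kHz > fs/2 = 12 kHz, folds to fs − 23 kHz = 1 kHz.
31.8 kHz and 64.2 kHz both map to 7.8 kHz.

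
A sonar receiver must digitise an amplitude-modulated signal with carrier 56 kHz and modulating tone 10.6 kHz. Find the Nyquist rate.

133.2 kHz

AM sidebands sit at fc ± fm = 45.4 kHz and 66.6 kHz.
Highest-frequency component: 66.6 kHz.
Nyquist rate = 2 × 66.6 kHz = 133.2 kHz.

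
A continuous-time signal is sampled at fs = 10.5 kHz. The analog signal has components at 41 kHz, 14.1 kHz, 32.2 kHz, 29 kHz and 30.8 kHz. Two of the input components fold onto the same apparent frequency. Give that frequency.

fs/2 = 5.25 kHz.
41 kHz mod fs = 9.5 kHz.
9.5 kHz > fs/2 = 5.25 kHz, folds to fs − 9.5 kHz = 1 kHz.
14.1 kHz mod fs = 3.6 kHz.
3.6 kHz ≤ fs/2 = 5.25 kHz, appears at 3.6 kHz.
32.2 kHz mod fs = 0.7 kHz.
0.7 kHz ≤ fs/2 = 5.25 kHz, appears at 0.7 kHz.
29 kHz mod fs = 8 kHz.
8 kHz > fs/2 = 5.25 kHz, folds to fs − 8 kHz = 2.5 kHz.
30.8 kHz mod fs = 9.8 kHz.
9.8 kHz > fs/2 = 5.25 kHz, folds to fs − 9.8 kHz = 0.7 kHz.
30.8 kHz and 32.2 kHz both map to 0.7 kHz.

0.7 kHz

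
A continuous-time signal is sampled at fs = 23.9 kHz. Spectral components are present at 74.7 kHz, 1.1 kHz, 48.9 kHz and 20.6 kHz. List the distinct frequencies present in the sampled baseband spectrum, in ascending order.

1.1 kHz, 3 kHz, 3.3 kHz

fs/2 = 11.95 kHz.
74.7 kHz mod fs = 3 kHz.
3 kHz ≤ fs/2 = 11.95 kHz, appears at 3 kHz.
1.1 kHz ≤ fs/2 = 11.95 kHz, passes unchanged.
48.9 kHz mod fs = 1.1 kHz.
1.1 kHz ≤ fs/2 = 11.95 kHz, appears at 1.1 kHz.
20.6 kHz > fs/2 = 11.95 kHz, folds to fs − 20.6 kHz = 3.3 kHz.
Distinct values: {1.1 kHz, 3 kHz, 3.3 kHz}.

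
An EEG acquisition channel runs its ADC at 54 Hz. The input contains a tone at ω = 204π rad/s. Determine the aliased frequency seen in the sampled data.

6 Hz

ω = 204π rad/s → f = ω/(2π) = 102 Hz.
102 Hz mod fs = 48 Hz.
48 Hz > fs/2 = 27 Hz, folds to fs − 48 Hz = 6 Hz.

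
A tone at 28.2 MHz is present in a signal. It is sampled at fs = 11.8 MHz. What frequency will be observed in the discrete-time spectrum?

28.2 MHz mod fs = 4.6 MHz.
4.6 MHz ≤ fs/2 = 5.9 MHz, appears at 4.6 MHz.

4.6 MHz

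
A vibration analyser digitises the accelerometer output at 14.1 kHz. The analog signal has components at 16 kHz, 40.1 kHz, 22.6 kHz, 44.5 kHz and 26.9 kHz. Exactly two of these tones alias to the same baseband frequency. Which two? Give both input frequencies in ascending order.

40.1 kHz, 44.5 kHz

fs/2 = 7.05 kHz.
16 kHz mod fs = 1.9 kHz.
1.9 kHz ≤ fs/2 = 7.05 kHz, appears at 1.9 kHz.
40.1 kHz mod fs = 11.9 kHz.
11.9 kHz > fs/2 = 7.05 kHz, folds to fs − 11.9 kHz = 2.2 kHz.
22.6 kHz mod fs = 8.5 kHz.
8.5 kHz > fs/2 = 7.05 kHz, folds to fs − 8.5 kHz = 5.6 kHz.
44.5 kHz mod fs = 2.2 kHz.
2.2 kHz ≤ fs/2 = 7.05 kHz, appears at 2.2 kHz.
26.9 kHz mod fs = 12.8 kHz.
12.8 kHz > fs/2 = 7.05 kHz, folds to fs − 12.8 kHz = 1.3 kHz.
40.1 kHz and 44.5 kHz both map to 2.2 kHz.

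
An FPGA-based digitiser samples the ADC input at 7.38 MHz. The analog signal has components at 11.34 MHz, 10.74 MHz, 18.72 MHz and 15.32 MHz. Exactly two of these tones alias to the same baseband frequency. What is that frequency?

3.42 MHz

fs/2 = 3.69 MHz.
11.34 MHz mod fs = 3.96 MHz.
3.96 MHz > fs/2 = 3.69 MHz, folds to fs − 3.96 MHz = 3.42 MHz.
10.74 MHz mod fs = 3.36 MHz.
3.36 MHz ≤ fs/2 = 3.69 MHz, appears at 3.36 MHz.
18.72 MHz mod fs = 3.96 MHz.
3.96 MHz > fs/2 = 3.69 MHz, folds to fs − 3.96 MHz = 3.42 MHz.
15.32 MHz mod fs = 0.56 MHz.
0.56 MHz ≤ fs/2 = 3.69 MHz, appears at 0.56 MHz.
11.34 MHz and 18.72 MHz both map to 3.42 MHz.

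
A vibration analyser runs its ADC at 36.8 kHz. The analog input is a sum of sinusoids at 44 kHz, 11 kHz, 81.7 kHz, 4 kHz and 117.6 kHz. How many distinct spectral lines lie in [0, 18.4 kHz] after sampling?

fs/2 = 18.4 kHz.
44 kHz mod fs = 7.2 kHz.
7.2 kHz ≤ fs/2 = 18.4 kHz, appears at 7.2 kHz.
11 kHz ≤ fs/2 = 18.4 kHz, passes unchanged.
81.7 kHz mod fs = 8.1 kHz.
8.1 kHz ≤ fs/2 = 18.4 kHz, appears at 8.1 kHz.
4 kHz ≤ fs/2 = 18.4 kHz, passes unchanged.
117.6 kHz mod fs = 7.2 kHz.
7.2 kHz ≤ fs/2 = 18.4 kHz, appears at 7.2 kHz.
Distinct values: {4 kHz, 7.2 kHz, 8.1 kHz, 11 kHz} → 4.

4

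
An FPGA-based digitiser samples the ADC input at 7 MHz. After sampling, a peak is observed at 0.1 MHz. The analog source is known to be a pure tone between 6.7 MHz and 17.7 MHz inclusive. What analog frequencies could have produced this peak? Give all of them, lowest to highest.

Frequencies that alias to 0.1 MHz are k·fs ± 0.1 MHz for integer k ≥ 0.
k=0: 0.1 MHz.
k=1: 6.9 MHz, 7.1 MHz.
k=2: 13.9 MHz, 14.1 MHz.
k=3: 20.9 MHz, 21.1 MHz.
Within [6.7 MHz, 17.7 MHz]: 6.9 MHz, 7.1 MHz, 13.9 MHz, 14.1 MHz.

6.9 MHz, 7.1 MHz, 13.9 MHz, 14.1 MHz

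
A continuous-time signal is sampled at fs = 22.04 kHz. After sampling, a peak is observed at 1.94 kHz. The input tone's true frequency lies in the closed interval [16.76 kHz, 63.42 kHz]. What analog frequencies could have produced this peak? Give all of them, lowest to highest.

Frequencies that alias to 1.94 kHz are k·fs ± 1.94 kHz for integer k ≥ 0.
k=0: 1.94 kHz.
k=1: 20.1 kHz, 23.98 kHz.
k=2: 42.14 kHz, 46.02 kHz.
k=3: 64.18 kHz, 68.06 kHz.
Within [16.76 kHz, 63.42 kHz]: 20.1 kHz, 23.98 kHz, 42.14 kHz, 46.02 kHz.

20.1 kHz, 23.98 kHz, 42.14 kHz, 46.02 kHz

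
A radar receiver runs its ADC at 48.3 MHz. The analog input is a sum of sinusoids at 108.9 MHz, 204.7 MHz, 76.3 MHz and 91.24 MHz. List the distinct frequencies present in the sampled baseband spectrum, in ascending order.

5.36 MHz, 11.5 MHz, 12.3 MHz, 20.3 MHz

fs/2 = 24.15 MHz.
108.9 MHz mod fs = 12.3 MHz.
12.3 MHz ≤ fs/2 = 24.15 MHz, appears at 12.3 MHz.
204.7 MHz mod fs = 11.5 MHz.
11.5 MHz ≤ fs/2 = 24.15 MHz, appears at 11.5 MHz.
76.3 MHz mod fs = 28 MHz.
28 MHz > fs/2 = 24.15 MHz, folds to fs − 28 MHz = 20.3 MHz.
91.24 MHz mod fs = 42.94 MHz.
42.94 MHz > fs/2 = 24.15 MHz, folds to fs − 42.94 MHz = 5.36 MHz.
Distinct values: {5.36 MHz, 11.5 MHz, 12.3 MHz, 20.3 MHz}.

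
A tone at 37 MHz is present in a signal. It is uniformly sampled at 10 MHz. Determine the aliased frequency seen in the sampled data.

3 MHz

37 MHz mod fs = 7 MHz.
7 MHz > fs/2 = 5 MHz, folds to fs − 7 MHz = 3 MHz.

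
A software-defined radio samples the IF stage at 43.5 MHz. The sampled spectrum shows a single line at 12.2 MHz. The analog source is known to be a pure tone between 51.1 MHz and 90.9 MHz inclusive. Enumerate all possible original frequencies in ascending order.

Frequencies that alias to 12.2 MHz are k·fs ± 12.2 MHz for integer k ≥ 0.
k=0: 12.2 MHz.
k=1: 31.3 MHz, 55.7 MHz.
k=2: 74.8 MHz, 99.2 MHz.
k=3: 118.3 MHz, 142.7 MHz.
Within [51.1 MHz, 90.9 MHz]: 55.7 MHz, 74.8 MHz.

55.7 MHz, 74.8 MHz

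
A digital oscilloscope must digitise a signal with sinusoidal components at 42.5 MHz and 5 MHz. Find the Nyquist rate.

Highest-frequency component: 42.5 MHz.
Nyquist rate = 2 × 42.5 MHz = 85 MHz.

85 MHz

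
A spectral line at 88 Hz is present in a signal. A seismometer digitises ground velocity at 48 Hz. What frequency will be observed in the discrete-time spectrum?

88 Hz mod fs = 40 Hz.
40 Hz > fs/2 = 24 Hz, folds to fs − 40 Hz = 8 Hz.

8 Hz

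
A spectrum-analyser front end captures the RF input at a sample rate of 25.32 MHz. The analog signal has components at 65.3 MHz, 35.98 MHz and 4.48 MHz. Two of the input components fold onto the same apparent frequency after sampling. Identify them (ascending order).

35.98 MHz, 65.3 MHz

fs/2 = 12.66 MHz.
65.3 MHz mod fs = 14.66 MHz.
14.66 MHz > fs/2 = 12.66 MHz, folds to fs − 14.66 MHz = 10.66 MHz.
35.98 MHz mod fs = 10.66 MHz.
10.66 MHz ≤ fs/2 = 12.66 MHz, appears at 10.66 MHz.
4.48 MHz ≤ fs/2 = 12.66 MHz, passes unchanged.
35.98 MHz and 65.3 MHz both map to 10.66 MHz.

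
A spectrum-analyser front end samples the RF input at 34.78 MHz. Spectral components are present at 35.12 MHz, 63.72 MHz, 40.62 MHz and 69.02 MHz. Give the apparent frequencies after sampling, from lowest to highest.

0.34 MHz, 0.54 MHz, 5.84 MHz

fs/2 = 17.39 MHz.
35.12 MHz mod fs = 0.34 MHz.
0.34 MHz ≤ fs/2 = 17.39 MHz, appears at 0.34 MHz.
63.72 MHz mod fs = 28.94 MHz.
28.94 MHz > fs/2 = 17.39 MHz, folds to fs − 28.94 MHz = 5.84 MHz.
40.62 MHz mod fs = 5.84 MHz.
5.84 MHz ≤ fs/2 = 17.39 MHz, appears at 5.84 MHz.
69.02 MHz mod fs = 34.24 MHz.
34.24 MHz > fs/2 = 17.39 MHz, folds to fs − 34.24 MHz = 0.54 MHz.
Distinct values: {0.34 MHz, 0.54 MHz, 5.84 MHz}.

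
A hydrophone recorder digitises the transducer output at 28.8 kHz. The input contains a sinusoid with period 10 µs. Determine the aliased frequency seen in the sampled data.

13.6 kHz

T = 10 µs → f = 1/T = 100 kHz.
100 kHz mod fs = 13.6 kHz.
13.6 kHz ≤ fs/2 = 14.4 kHz, appears at 13.6 kHz.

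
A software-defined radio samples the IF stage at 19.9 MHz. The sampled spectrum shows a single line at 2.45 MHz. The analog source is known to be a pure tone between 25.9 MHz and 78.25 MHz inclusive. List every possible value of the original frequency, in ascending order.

37.35 MHz, 42.25 MHz, 57.25 MHz, 62.15 MHz, 77.15 MHz

Frequencies that alias to 2.45 MHz are k·fs ± 2.45 MHz for integer k ≥ 0.
k=0: 2.45 MHz.
k=1: 17.45 MHz, 22.35 MHz.
k=2: 37.35 MHz, 42.25 MHz.
k=3: 57.25 MHz, 62.15 MHz.
k=4: 77.15 MHz, 82.05 MHz.
k=5: 97.05 MHz, 101.95 MHz.
Within [25.9 MHz, 78.25 MHz]: 37.35 MHz, 42.25 MHz, 57.25 MHz, 62.15 MHz, 77.15 MHz.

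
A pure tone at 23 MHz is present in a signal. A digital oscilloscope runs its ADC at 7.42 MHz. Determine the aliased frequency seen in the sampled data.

23 MHz mod fs = 0.74 MHz.
0.74 MHz ≤ fs/2 = 3.71 MHz, appears at 0.74 MHz.

0.74 MHz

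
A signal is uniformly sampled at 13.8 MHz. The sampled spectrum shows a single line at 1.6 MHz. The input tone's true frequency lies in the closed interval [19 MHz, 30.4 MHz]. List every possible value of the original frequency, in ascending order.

Frequencies that alias to 1.6 MHz are k·fs ± 1.6 MHz for integer k ≥ 0.
k=0: 1.6 MHz.
k=1: 12.2 MHz, 15.4 MHz.
k=2: 26 MHz, 29.2 MHz.
k=3: 39.8 MHz, 43 MHz.
Within [19 MHz, 30.4 MHz]: 26 MHz, 29.2 MHz.

26 MHz, 29.2 MHz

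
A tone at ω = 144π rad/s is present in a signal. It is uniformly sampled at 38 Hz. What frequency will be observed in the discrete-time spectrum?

4 Hz

ω = 144π rad/s → f = ω/(2π) = 72 Hz.
72 Hz mod fs = 34 Hz.
34 Hz > fs/2 = 19 Hz, folds to fs − 34 Hz = 4 Hz.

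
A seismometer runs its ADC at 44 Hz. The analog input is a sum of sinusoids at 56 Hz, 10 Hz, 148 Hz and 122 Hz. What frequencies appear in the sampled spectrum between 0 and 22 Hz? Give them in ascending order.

10 Hz, 12 Hz, 16 Hz

fs/2 = 22 Hz.
56 Hz mod fs = 12 Hz.
12 Hz ≤ fs/2 = 22 Hz, appears at 12 Hz.
10 Hz ≤ fs/2 = 22 Hz, passes unchanged.
148 Hz mod fs = 16 Hz.
16 Hz ≤ fs/2 = 22 Hz, appears at 16 Hz.
122 Hz mod fs = 34 Hz.
34 Hz > fs/2 = 22 Hz, folds to fs − 34 Hz = 10 Hz.
Distinct values: {10 Hz, 12 Hz, 16 Hz}.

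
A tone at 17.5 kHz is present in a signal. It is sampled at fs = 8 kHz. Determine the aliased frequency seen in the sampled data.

17.5 kHz mod fs = 1.5 kHz.
1.5 kHz ≤ fs/2 = 4 kHz, appears at 1.5 kHz.

1.5 kHz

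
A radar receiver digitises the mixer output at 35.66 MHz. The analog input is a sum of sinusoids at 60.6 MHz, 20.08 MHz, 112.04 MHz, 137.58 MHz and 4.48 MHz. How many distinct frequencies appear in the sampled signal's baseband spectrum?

4

fs/2 = 17.83 MHz.
60.6 MHz mod fs = 24.94 MHz.
24.94 MHz > fs/2 = 17.83 MHz, folds to fs − 24.94 MHz = 10.72 MHz.
20.08 MHz > fs/2 = 17.83 MHz, folds to fs − 20.08 MHz = 15.58 MHz.
112.04 MHz mod fs = 5.06 MHz.
5.06 MHz ≤ fs/2 = 17.83 MHz, appears at 5.06 MHz.
137.58 MHz mod fs = 30.6 MHz.
30.6 MHz > fs/2 = 17.83 MHz, folds to fs − 30.6 MHz = 5.06 MHz.
4.48 MHz ≤ fs/2 = 17.83 MHz, passes unchanged.
Distinct values: {4.48 MHz, 5.06 MHz, 10.72 MHz, 15.58 MHz} → 4.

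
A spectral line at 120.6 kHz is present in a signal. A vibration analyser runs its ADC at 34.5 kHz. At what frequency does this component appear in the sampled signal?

17.1 kHz

120.6 kHz mod fs = 17.1 kHz.
17.1 kHz ≤ fs/2 = 17.25 kHz, appears at 17.1 kHz.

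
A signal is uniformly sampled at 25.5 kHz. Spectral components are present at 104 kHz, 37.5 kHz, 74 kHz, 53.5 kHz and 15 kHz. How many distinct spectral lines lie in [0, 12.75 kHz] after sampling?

4

fs/2 = 12.75 kHz.
104 kHz mod fs = 2 kHz.
2 kHz ≤ fs/2 = 12.75 kHz, appears at 2 kHz.
37.5 kHz mod fs = 12 kHz.
12 kHz ≤ fs/2 = 12.75 kHz, appears at 12 kHz.
74 kHz mod fs = 23 kHz.
23 kHz > fs/2 = 12.75 kHz, folds to fs − 23 kHz = 2.5 kHz.
53.5 kHz mod fs = 2.5 kHz.
2.5 kHz ≤ fs/2 = 12.75 kHz, appears at 2.5 kHz.
15 kHz > fs/2 = 12.75 kHz, folds to fs − 15 kHz = 10.5 kHz.
Distinct values: {2 kHz, 2.5 kHz, 10.5 kHz, 12 kHz} → 4.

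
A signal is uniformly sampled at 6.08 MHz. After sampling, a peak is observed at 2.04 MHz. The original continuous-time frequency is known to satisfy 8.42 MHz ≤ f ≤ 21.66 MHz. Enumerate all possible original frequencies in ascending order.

Frequencies that alias to 2.04 MHz are k·fs ± 2.04 MHz for integer k ≥ 0.
k=0: 2.04 MHz.
k=1: 4.04 MHz, 8.12 MHz.
k=2: 10.12 MHz, 14.2 MHz.
k=3: 16.2 MHz, 20.28 MHz.
k=4: 22.28 MHz, 26.36 MHz.
Within [8.42 MHz, 21.66 MHz]: 10.12 MHz, 14.2 MHz, 16.2 MHz, 20.28 MHz.

10.12 MHz, 14.2 MHz, 16.2 MHz, 20.28 MHz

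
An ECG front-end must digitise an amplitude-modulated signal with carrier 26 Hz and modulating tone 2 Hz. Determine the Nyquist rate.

56 Hz

AM sidebands sit at fc ± fm = 24 Hz and 28 Hz.
Highest-frequency component: 28 Hz.
Nyquist rate = 2 × 28 Hz = 56 Hz.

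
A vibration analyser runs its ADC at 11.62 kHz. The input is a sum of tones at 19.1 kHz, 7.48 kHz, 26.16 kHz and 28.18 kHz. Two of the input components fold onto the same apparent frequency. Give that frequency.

fs/2 = 5.81 kHz.
19.1 kHz mod fs = 7.48 kHz.
7.48 kHz > fs/2 = 5.81 kHz, folds to fs − 7.48 kHz = 4.14 kHz.
7.48 kHz > fs/2 = 5.81 kHz, folds to fs − 7.48 kHz = 4.14 kHz.
26.16 kHz mod fs = 2.92 kHz.
2.92 kHz ≤ fs/2 = 5.81 kHz, appears at 2.92 kHz.
28.18 kHz mod fs = 4.94 kHz.
4.94 kHz ≤ fs/2 = 5.81 kHz, appears at 4.94 kHz.
7.48 kHz and 19.1 kHz both map to 4.14 kHz.

4.14 kHz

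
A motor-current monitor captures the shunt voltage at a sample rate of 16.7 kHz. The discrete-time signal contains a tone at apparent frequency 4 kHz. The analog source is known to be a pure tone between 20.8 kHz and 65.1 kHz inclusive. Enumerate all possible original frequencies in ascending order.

29.4 kHz, 37.4 kHz, 46.1 kHz, 54.1 kHz, 62.8 kHz

Frequencies that alias to 4 kHz are k·fs ± 4 kHz for integer k ≥ 0.
k=0: 4 kHz.
k=1: 12.7 kHz, 20.7 kHz.
k=2: 29.4 kHz, 37.4 kHz.
k=3: 46.1 kHz, 54.1 kHz.
k=4: 62.8 kHz, 70.8 kHz.
k=5: 79.5 kHz, 87.5 kHz.
Within [20.8 kHz, 65.1 kHz]: 29.4 kHz, 37.4 kHz, 46.1 kHz, 54.1 kHz, 62.8 kHz.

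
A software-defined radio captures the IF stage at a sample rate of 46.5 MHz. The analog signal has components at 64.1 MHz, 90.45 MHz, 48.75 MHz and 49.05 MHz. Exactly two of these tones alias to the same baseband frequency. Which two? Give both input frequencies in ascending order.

fs/2 = 23.25 MHz.
64.1 MHz mod fs = 17.6 MHz.
17.6 MHz ≤ fs/2 = 23.25 MHz, appears at 17.6 MHz.
90.45 MHz mod fs = 43.95 MHz.
43.95 MHz > fs/2 = 23.25 MHz, folds to fs − 43.95 MHz = 2.55 MHz.
48.75 MHz mod fs = 2.25 MHz.
2.25 MHz ≤ fs/2 = 23.25 MHz, appears at 2.25 MHz.
49.05 MHz mod fs = 2.55 MHz.
2.55 MHz ≤ fs/2 = 23.25 MHz, appears at 2.55 MHz.
49.05 MHz and 90.45 MHz both map to 2.55 MHz.

49.05 MHz, 90.45 MHz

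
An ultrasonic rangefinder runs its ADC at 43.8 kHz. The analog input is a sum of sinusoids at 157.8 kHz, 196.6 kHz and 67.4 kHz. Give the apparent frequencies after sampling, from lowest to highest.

17.4 kHz, 20.2 kHz, 21.4 kHz

fs/2 = 21.9 kHz.
157.8 kHz mod fs = 26.4 kHz.
26.4 kHz > fs/2 = 21.9 kHz, folds to fs − 26.4 kHz = 17.4 kHz.
196.6 kHz mod fs = 21.4 kHz.
21.4 kHz ≤ fs/2 = 21.9 kHz, appears at 21.4 kHz.
67.4 kHz mod fs = 23.6 kHz.
23.6 kHz > fs/2 = 21.9 kHz, folds to fs − 23.6 kHz = 20.2 kHz.
Distinct values: {17.4 kHz, 20.2 kHz, 21.4 kHz}.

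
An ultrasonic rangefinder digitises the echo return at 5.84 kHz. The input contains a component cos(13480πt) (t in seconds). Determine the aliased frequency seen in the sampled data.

ω = 13480π rad/s → f = ω/(2π) = 6740 Hz = 6.74 kHz.
6.74 kHz mod fs = 0.9 kHz.
0.9 kHz ≤ fs/2 = 2.92 kHz, appears at 0.9 kHz.

0.9 kHz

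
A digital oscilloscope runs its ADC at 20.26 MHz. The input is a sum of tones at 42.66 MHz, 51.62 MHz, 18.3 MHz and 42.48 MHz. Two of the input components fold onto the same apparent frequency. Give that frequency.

1.96 MHz

fs/2 = 10.13 MHz.
42.66 MHz mod fs = 2.14 MHz.
2.14 MHz ≤ fs/2 = 10.13 MHz, appears at 2.14 MHz.
51.62 MHz mod fs = 11.1 MHz.
11.1 MHz > fs/2 = 10.13 MHz, folds to fs − 11.1 MHz = 9.16 MHz.
18.3 MHz > fs/2 = 10.13 MHz, folds to fs − 18.3 MHz = 1.96 MHz.
42.48 MHz mod fs = 1.96 MHz.
1.96 MHz ≤ fs/2 = 10.13 MHz, appears at 1.96 MHz.
18.3 MHz and 42.48 MHz both map to 1.96 MHz.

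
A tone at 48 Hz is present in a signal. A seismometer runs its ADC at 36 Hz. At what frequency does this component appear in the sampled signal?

12 Hz

48 Hz mod fs = 12 Hz.
12 Hz ≤ fs/2 = 18 Hz, appears at 12 Hz.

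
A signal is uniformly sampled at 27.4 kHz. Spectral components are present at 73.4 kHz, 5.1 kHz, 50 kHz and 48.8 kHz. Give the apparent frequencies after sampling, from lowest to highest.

fs/2 = 13.7 kHz.
73.4 kHz mod fs = 18.6 kHz.
18.6 kHz > fs/2 = 13.7 kHz, folds to fs − 18.6 kHz = 8.8 kHz.
5.1 kHz ≤ fs/2 = 13.7 kHz, passes unchanged.
50 kHz mod fs = 22.6 kHz.
22.6 kHz > fs/2 = 13.7 kHz, folds to fs − 22.6 kHz = 4.8 kHz.
48.8 kHz mod fs = 21.4 kHz.
21.4 kHz > fs/2 = 13.7 kHz, folds to fs − 21.4 kHz = 6 kHz.
Distinct values: {4.8 kHz, 5.1 kHz, 6 kHz, 8.8 kHz}.

4.8 kHz, 5.1 kHz, 6 kHz, 8.8 kHz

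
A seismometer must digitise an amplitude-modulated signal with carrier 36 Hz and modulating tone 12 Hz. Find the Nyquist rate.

AM sidebands sit at fc ± fm = 24 Hz and 48 Hz.
Highest-frequency component: 48 Hz.
Nyquist rate = 2 × 48 Hz = 96 Hz.

96 Hz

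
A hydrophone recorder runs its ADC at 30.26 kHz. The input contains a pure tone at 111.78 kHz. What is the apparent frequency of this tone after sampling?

111.78 kHz mod fs = 21 kHz.
21 kHz > fs/2 = 15.13 kHz, folds to fs − 21 kHz = 9.26 kHz.

9.26 kHz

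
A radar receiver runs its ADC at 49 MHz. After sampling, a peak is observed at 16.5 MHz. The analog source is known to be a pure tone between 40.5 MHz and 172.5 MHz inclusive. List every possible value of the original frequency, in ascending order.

Frequencies that alias to 16.5 MHz are k·fs ± 16.5 MHz for integer k ≥ 0.
k=0: 16.5 MHz.
k=1: 32.5 MHz, 65.5 MHz.
k=2: 81.5 MHz, 114.5 MHz.
k=3: 130.5 MHz, 163.5 MHz.
k=4: 179.5 MHz, 212.5 MHz.
Within [40.5 MHz, 172.5 MHz]: 65.5 MHz, 81.5 MHz, 114.5 MHz, 130.5 MHz, 163.5 MHz.

65.5 MHz, 81.5 MHz, 114.5 MHz, 130.5 MHz, 163.5 MHz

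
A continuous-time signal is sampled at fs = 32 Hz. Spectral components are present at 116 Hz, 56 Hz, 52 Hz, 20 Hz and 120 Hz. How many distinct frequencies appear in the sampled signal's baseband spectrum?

fs/2 = 16 Hz.
116 Hz mod fs = 20 Hz.
20 Hz > fs/2 = 16 Hz, folds to fs − 20 Hz = 12 Hz.
56 Hz mod fs = 24 Hz.
24 Hz > fs/2 = 16 Hz, folds to fs − 24 Hz = 8 Hz.
52 Hz mod fs = 20 Hz.
20 Hz > fs/2 = 16 Hz, folds to fs − 20 Hz = 12 Hz.
20 Hz > fs/2 = 16 Hz, folds to fs − 20 Hz = 12 Hz.
120 Hz mod fs = 24 Hz.
24 Hz > fs/2 = 16 Hz, folds to fs − 24 Hz = 8 Hz.
Distinct values: {8 Hz, 12 Hz} → 2.

2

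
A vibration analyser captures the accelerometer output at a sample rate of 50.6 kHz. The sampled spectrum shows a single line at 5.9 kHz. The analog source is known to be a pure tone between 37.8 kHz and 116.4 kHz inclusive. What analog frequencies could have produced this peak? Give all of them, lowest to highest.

Frequencies that alias to 5.9 kHz are k·fs ± 5.9 kHz for integer k ≥ 0.
k=0: 5.9 kHz.
k=1: 44.7 kHz, 56.5 kHz.
k=2: 95.3 kHz, 107.1 kHz.
k=3: 145.9 kHz, 157.7 kHz.
Within [37.8 kHz, 116.4 kHz]: 44.7 kHz, 56.5 kHz, 95.3 kHz, 107.1 kHz.

44.7 kHz, 56.5 kHz, 95.3 kHz, 107.1 kHz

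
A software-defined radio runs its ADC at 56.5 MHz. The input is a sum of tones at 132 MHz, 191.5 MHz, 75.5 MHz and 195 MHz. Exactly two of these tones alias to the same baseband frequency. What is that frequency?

fs/2 = 28.25 MHz.
132 MHz mod fs = 19 MHz.
19 MHz ≤ fs/2 = 28.25 MHz, appears at 19 MHz.
191.5 MHz mod fs = 22 MHz.
22 MHz ≤ fs/2 = 28.25 MHz, appears at 22 MHz.
75.5 MHz mod fs = 19 MHz.
19 MHz ≤ fs/2 = 28.25 MHz, appears at 19 MHz.
195 MHz mod fs = 25.5 MHz.
25.5 MHz ≤ fs/2 = 28.25 MHz, appears at 25.5 MHz.
75.5 MHz and 132 MHz both map to 19 MHz.

19 MHz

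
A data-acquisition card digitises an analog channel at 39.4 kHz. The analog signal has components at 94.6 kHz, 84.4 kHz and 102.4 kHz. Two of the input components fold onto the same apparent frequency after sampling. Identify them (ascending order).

fs/2 = 19.7 kHz.
94.6 kHz mod fs = 15.8 kHz.
15.8 kHz ≤ fs/2 = 19.7 kHz, appears at 15.8 kHz.
84.4 kHz mod fs = 5.6 kHz.
5.6 kHz ≤ fs/2 = 19.7 kHz, appears at 5.6 kHz.
102.4 kHz mod fs = 23.6 kHz.
23.6 kHz > fs/2 = 19.7 kHz, folds to fs − 23.6 kHz = 15.8 kHz.
94.6 kHz and 102.4 kHz both map to 15.8 kHz.

94.6 kHz, 102.4 kHz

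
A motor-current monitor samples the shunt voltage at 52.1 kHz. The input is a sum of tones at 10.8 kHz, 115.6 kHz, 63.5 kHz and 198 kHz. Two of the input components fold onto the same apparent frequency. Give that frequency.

11.4 kHz

fs/2 = 26.05 kHz.
10.8 kHz ≤ fs/2 = 26.05 kHz, passes unchanged.
115.6 kHz mod fs = 11.4 kHz.
11.4 kHz ≤ fs/2 = 26.05 kHz, appears at 11.4 kHz.
63.5 kHz mod fs = 11.4 kHz.
11.4 kHz ≤ fs/2 = 26.05 kHz, appears at 11.4 kHz.
198 kHz mod fs = 41.7 kHz.
41.7 kHz > fs/2 = 26.05 kHz, folds to fs − 41.7 kHz = 10.4 kHz.
63.5 kHz and 115.6 kHz both map to 11.4 kHz.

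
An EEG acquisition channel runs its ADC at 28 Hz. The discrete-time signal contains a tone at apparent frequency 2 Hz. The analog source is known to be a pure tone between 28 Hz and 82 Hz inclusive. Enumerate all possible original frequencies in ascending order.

30 Hz, 54 Hz, 58 Hz, 82 Hz

Frequencies that alias to 2 Hz are k·fs ± 2 Hz for integer k ≥ 0.
k=0: 2 Hz.
k=1: 26 Hz, 30 Hz.
k=2: 54 Hz, 58 Hz.
k=3: 82 Hz, 86 Hz.
k=4: 110 Hz, 114 Hz.
Within [28 Hz, 82 Hz]: 30 Hz, 54 Hz, 58 Hz, 82 Hz.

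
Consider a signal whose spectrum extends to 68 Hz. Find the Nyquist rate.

136 Hz

Nyquist rate = 2 × 68 Hz = 136 Hz.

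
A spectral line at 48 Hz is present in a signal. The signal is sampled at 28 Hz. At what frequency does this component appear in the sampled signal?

8 Hz

48 Hz mod fs = 20 Hz.
20 Hz > fs/2 = 14 Hz, folds to fs − 20 Hz = 8 Hz.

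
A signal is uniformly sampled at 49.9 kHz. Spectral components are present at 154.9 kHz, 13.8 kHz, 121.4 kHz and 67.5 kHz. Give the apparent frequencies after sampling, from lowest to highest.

fs/2 = 24.95 kHz.
154.9 kHz mod fs = 5.2 kHz.
5.2 kHz ≤ fs/2 = 24.95 kHz, appears at 5.2 kHz.
13.8 kHz ≤ fs/2 = 24.95 kHz, passes unchanged.
121.4 kHz mod fs = 21.6 kHz.
21.6 kHz ≤ fs/2 = 24.95 kHz, appears at 21.6 kHz.
67.5 kHz mod fs = 17.6 kHz.
17.6 kHz ≤ fs/2 = 24.95 kHz, appears at 17.6 kHz.
Distinct values: {5.2 kHz, 13.8 kHz, 17.6 kHz, 21.6 kHz}.

5.2 kHz, 13.8 kHz, 17.6 kHz, 21.6 kHz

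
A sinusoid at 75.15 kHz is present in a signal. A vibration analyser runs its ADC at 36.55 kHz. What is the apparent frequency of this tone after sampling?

2.05 kHz

75.15 kHz mod fs = 2.05 kHz.
2.05 kHz ≤ fs/2 = 18.275 kHz, appears at 2.05 kHz.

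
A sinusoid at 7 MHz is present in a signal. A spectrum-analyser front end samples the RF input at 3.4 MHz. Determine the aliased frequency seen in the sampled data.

0.2 MHz

7 MHz mod fs = 0.2 MHz.
0.2 MHz ≤ fs/2 = 1.7 MHz, appears at 0.2 MHz.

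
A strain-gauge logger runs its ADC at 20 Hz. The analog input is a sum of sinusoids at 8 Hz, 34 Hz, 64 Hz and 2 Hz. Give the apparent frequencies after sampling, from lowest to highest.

fs/2 = 10 Hz.
8 Hz ≤ fs/2 = 10 Hz, passes unchanged.
34 Hz mod fs = 14 Hz.
14 Hz > fs/2 = 10 Hz, folds to fs − 14 Hz = 6 Hz.
64 Hz mod fs = 4 Hz.
4 Hz ≤ fs/2 = 10 Hz, appears at 4 Hz.
2 Hz ≤ fs/2 = 10 Hz, passes unchanged.
Distinct values: {2 Hz, 4 Hz, 6 Hz, 8 Hz}.

2 Hz, 4 Hz, 6 Hz, 8 Hz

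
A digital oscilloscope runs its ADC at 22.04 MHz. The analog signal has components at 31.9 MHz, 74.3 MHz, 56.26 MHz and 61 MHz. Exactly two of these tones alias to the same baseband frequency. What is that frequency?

9.86 MHz

fs/2 = 11.02 MHz.
31.9 MHz mod fs = 9.86 MHz.
9.86 MHz ≤ fs/2 = 11.02 MHz, appears at 9.86 MHz.
74.3 MHz mod fs = 8.18 MHz.
8.18 MHz ≤ fs/2 = 11.02 MHz, appears at 8.18 MHz.
56.26 MHz mod fs = 12.18 MHz.
12.18 MHz > fs/2 = 11.02 MHz, folds to fs − 12.18 MHz = 9.86 MHz.
61 MHz mod fs = 16.92 MHz.
16.92 MHz > fs/2 = 11.02 MHz, folds to fs − 16.92 MHz = 5.12 MHz.
31.9 MHz and 56.26 MHz both map to 9.86 MHz.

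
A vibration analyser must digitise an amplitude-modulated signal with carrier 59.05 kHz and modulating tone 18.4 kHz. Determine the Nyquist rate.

154.9 kHz

AM sidebands sit at fc ± fm = 40.65 kHz and 77.45 kHz.
Highest-frequency component: 77.45 kHz.
Nyquist rate = 2 × 77.45 kHz = 154.9 kHz.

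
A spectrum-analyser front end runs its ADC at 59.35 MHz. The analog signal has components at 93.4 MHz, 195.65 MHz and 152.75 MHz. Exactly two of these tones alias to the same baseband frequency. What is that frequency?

fs/2 = 29.675 MHz.
93.4 MHz mod fs = 34.05 MHz.
34.05 MHz > fs/2 = 29.675 MHz, folds to fs − 34.05 MHz = 25.3 MHz.
195.65 MHz mod fs = 17.6 MHz.
17.6 MHz ≤ fs/2 = 29.675 MHz, appears at 17.6 MHz.
152.75 MHz mod fs = 34.05 MHz.
34.05 MHz > fs/2 = 29.675 MHz, folds to fs − 34.05 MHz = 25.3 MHz.
93.4 MHz and 152.75 MHz both map to 25.3 MHz.

25.3 MHz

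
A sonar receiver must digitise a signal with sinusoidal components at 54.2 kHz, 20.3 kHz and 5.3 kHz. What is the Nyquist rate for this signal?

108.4 kHz

Highest-frequency component: 54.2 kHz.
Nyquist rate = 2 × 54.2 kHz = 108.4 kHz.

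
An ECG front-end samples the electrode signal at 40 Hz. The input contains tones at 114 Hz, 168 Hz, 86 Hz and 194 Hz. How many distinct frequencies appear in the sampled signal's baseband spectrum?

fs/2 = 20 Hz.
114 Hz mod fs = 34 Hz.
34 Hz > fs/2 = 20 Hz, folds to fs − 34 Hz = 6 Hz.
168 Hz mod fs = 8 Hz.
8 Hz ≤ fs/2 = 20 Hz, appears at 8 Hz.
86 Hz mod fs = 6 Hz.
6 Hz ≤ fs/2 = 20 Hz, appears at 6 Hz.
194 Hz mod fs = 34 Hz.
34 Hz > fs/2 = 20 Hz, folds to fs − 34 Hz = 6 Hz.
Distinct values: {6 Hz, 8 Hz} → 2.

2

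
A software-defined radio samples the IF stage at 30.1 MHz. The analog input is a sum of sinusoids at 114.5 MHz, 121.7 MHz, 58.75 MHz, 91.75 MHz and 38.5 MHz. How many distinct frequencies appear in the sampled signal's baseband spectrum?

fs/2 = 15.05 MHz.
114.5 MHz mod fs = 24.2 MHz.
24.2 MHz > fs/2 = 15.05 MHz, folds to fs − 24.2 MHz = 5.9 MHz.
121.7 MHz mod fs = 1.3 MHz.
1.3 MHz ≤ fs/2 = 15.05 MHz, appears at 1.3 MHz.
58.75 MHz mod fs = 28.65 MHz.
28.65 MHz > fs/2 = 15.05 MHz, folds to fs − 28.65 MHz = 1.45 MHz.
91.75 MHz mod fs = 1.45 MHz.
1.45 MHz ≤ fs/2 = 15.05 MHz, appears at 1.45 MHz.
38.5 MHz mod fs = 8.4 MHz.
8.4 MHz ≤ fs/2 = 15.05 MHz, appears at 8.4 MHz.
Distinct values: {1.3 MHz, 1.45 MHz, 5.9 MHz, 8.4 MHz} → 4.

4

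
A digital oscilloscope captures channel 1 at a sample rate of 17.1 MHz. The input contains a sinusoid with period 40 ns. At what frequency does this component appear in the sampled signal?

T = 40 ns → f = 1/T = 25 MHz.
25 MHz mod fs = 7.9 MHz.
7.9 MHz ≤ fs/2 = 8.55 MHz, appears at 7.9 MHz.

7.9 MHz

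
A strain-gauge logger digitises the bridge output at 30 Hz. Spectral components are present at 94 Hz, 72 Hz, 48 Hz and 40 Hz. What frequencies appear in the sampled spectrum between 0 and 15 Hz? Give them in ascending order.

4 Hz, 10 Hz, 12 Hz

fs/2 = 15 Hz.
94 Hz mod fs = 4 Hz.
4 Hz ≤ fs/2 = 15 Hz, appears at 4 Hz.
72 Hz mod fs = 12 Hz.
12 Hz ≤ fs/2 = 15 Hz, appears at 12 Hz.
48 Hz mod fs = 18 Hz.
18 Hz > fs/2 = 15 Hz, folds to fs − 18 Hz = 12 Hz.
40 Hz mod fs = 10 Hz.
10 Hz ≤ fs/2 = 15 Hz, appears at 10 Hz.
Distinct values: {4 Hz, 10 Hz, 12 Hz}.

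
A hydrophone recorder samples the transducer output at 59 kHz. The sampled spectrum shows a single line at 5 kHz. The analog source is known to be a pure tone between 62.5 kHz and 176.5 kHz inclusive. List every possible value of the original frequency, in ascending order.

64 kHz, 113 kHz, 123 kHz, 172 kHz

Frequencies that alias to 5 kHz are k·fs ± 5 kHz for integer k ≥ 0.
k=0: 5 kHz.
k=1: 54 kHz, 64 kHz.
k=2: 113 kHz, 123 kHz.
k=3: 172 kHz, 182 kHz.
k=4: 231 kHz, 241 kHz.
Within [62.5 kHz, 176.5 kHz]: 64 kHz, 113 kHz, 123 kHz, 172 kHz.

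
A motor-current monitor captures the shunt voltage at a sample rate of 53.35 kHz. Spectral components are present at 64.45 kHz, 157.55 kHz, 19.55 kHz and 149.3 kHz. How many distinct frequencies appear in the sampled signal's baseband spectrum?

fs/2 = 26.675 kHz.
64.45 kHz mod fs = 11.1 kHz.
11.1 kHz ≤ fs/2 = 26.675 kHz, appears at 11.1 kHz.
157.55 kHz mod fs = 50.85 kHz.
50.85 kHz > fs/2 = 26.675 kHz, folds to fs − 50.85 kHz = 2.5 kHz.
19.55 kHz ≤ fs/2 = 26.675 kHz, passes unchanged.
149.3 kHz mod fs = 42.6 kHz.
42.6 kHz > fs/2 = 26.675 kHz, folds to fs − 42.6 kHz = 10.75 kHz.
Distinct values: {2.5 kHz, 10.75 kHz, 11.1 kHz, 19.55 kHz} → 4.

4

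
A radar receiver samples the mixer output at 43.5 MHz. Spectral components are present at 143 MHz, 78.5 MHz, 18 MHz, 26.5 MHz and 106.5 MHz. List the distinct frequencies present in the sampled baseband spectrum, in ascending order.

fs/2 = 21.75 MHz.
143 MHz mod fs = 12.5 MHz.
12.5 MHz ≤ fs/2 = 21.75 MHz, appears at 12.5 MHz.
78.5 MHz mod fs = 35 MHz.
35 MHz > fs/2 = 21.75 MHz, folds to fs − 35 MHz = 8.5 MHz.
18 MHz ≤ fs/2 = 21.75 MHz, passes unchanged.
26.5 MHz > fs/2 = 21.75 MHz, folds to fs − 26.5 MHz = 17 MHz.
106.5 MHz mod fs = 19.5 MHz.
19.5 MHz ≤ fs/2 = 21.75 MHz, appears at 19.5 MHz.
Distinct values: {8.5 MHz, 12.5 MHz, 17 MHz, 18 MHz, 19.5 MHz}.

8.5 MHz, 12.5 MHz, 17 MHz, 18 MHz, 19.5 MHz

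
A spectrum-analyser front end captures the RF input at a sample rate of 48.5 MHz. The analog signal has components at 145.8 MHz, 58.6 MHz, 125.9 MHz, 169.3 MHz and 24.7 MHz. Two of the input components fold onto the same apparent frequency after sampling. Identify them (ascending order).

fs/2 = 24.25 MHz.
145.8 MHz mod fs = 0.3 MHz.
0.3 MHz ≤ fs/2 = 24.25 MHz, appears at 0.3 MHz.
58.6 MHz mod fs = 10.1 MHz.
10.1 MHz ≤ fs/2 = 24.25 MHz, appears at 10.1 MHz.
125.9 MHz mod fs = 28.9 MHz.
28.9 MHz > fs/2 = 24.25 MHz, folds to fs − 28.9 MHz = 19.6 MHz.
169.3 MHz mod fs = 23.8 MHz.
23.8 MHz ≤ fs/2 = 24.25 MHz, appears at 23.8 MHz.
24.7 MHz > fs/2 = 24.25 MHz, folds to fs − 24.7 MHz = 23.8 MHz.
24.7 MHz and 169.3 MHz both map to 23.8 MHz.

24.7 MHz, 169.3 MHz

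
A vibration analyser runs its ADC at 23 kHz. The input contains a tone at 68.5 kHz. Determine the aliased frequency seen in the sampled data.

0.5 kHz

68.5 kHz mod fs = 22.5 kHz.
22.5 kHz > fs/2 = 11.5 kHz, folds to fs − 22.5 kHz = 0.5 kHz.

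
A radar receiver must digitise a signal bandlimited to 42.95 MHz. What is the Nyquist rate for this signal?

85.9 MHz

Nyquist rate = 2 × 42.95 MHz = 85.9 MHz.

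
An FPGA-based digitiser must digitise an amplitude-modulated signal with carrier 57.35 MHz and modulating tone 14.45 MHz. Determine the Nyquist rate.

143.6 MHz

AM sidebands sit at fc ± fm = 42.9 MHz and 71.8 MHz.
Highest-frequency component: 71.8 MHz.
Nyquist rate = 2 × 71.8 MHz = 143.6 MHz.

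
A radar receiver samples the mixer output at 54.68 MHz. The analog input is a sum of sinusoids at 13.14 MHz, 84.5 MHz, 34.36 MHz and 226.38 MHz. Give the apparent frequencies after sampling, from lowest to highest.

fs/2 = 27.34 MHz.
13.14 MHz ≤ fs/2 = 27.34 MHz, passes unchanged.
84.5 MHz mod fs = 29.82 MHz.
29.82 MHz > fs/2 = 27.34 MHz, folds to fs − 29.82 MHz = 24.86 MHz.
34.36 MHz > fs/2 = 27.34 MHz, folds to fs − 34.36 MHz = 20.32 MHz.
226.38 MHz mod fs = 7.66 MHz.
7.66 MHz ≤ fs/2 = 27.34 MHz, appears at 7.66 MHz.
Distinct values: {7.66 MHz, 13.14 MHz, 20.32 MHz, 24.86 MHz}.

7.66 MHz, 13.14 MHz, 20.32 MHz, 24.86 MHz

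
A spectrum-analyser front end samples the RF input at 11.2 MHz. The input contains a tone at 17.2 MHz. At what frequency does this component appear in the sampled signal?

5.2 MHz

17.2 MHz mod fs = 6 MHz.
6 MHz > fs/2 = 5.6 MHz, folds to fs − 6 MHz = 5.2 MHz.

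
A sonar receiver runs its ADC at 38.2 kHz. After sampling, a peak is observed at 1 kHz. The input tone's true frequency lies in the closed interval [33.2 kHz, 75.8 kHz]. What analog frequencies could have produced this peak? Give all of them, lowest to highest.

Frequencies that alias to 1 kHz are k·fs ± 1 kHz for integer k ≥ 0.
k=0: 1 kHz.
k=1: 37.2 kHz, 39.2 kHz.
k=2: 75.4 kHz, 77.4 kHz.
k=3: 113.6 kHz, 115.6 kHz.
Within [33.2 kHz, 75.8 kHz]: 37.2 kHz, 39.2 kHz, 75.4 kHz.

37.2 kHz, 39.2 kHz, 75.4 kHz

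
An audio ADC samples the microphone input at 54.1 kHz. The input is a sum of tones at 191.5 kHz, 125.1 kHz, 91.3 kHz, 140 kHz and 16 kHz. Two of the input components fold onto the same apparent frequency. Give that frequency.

16.9 kHz

fs/2 = 27.05 kHz.
191.5 kHz mod fs = 29.2 kHz.
29.2 kHz > fs/2 = 27.05 kHz, folds to fs − 29.2 kHz = 24.9 kHz.
125.1 kHz mod fs = 16.9 kHz.
16.9 kHz ≤ fs/2 = 27.05 kHz, appears at 16.9 kHz.
91.3 kHz mod fs = 37.2 kHz.
37.2 kHz > fs/2 = 27.05 kHz, folds to fs − 37.2 kHz = 16.9 kHz.
140 kHz mod fs = 31.8 kHz.
31.8 kHz > fs/2 = 27.05 kHz, folds to fs − 31.8 kHz = 22.3 kHz.
16 kHz ≤ fs/2 = 27.05 kHz, passes unchanged.
91.3 kHz and 125.1 kHz both map to 16.9 kHz.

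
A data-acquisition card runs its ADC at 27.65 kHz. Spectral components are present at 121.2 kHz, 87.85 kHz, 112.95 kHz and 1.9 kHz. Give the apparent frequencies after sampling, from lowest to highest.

1.9 kHz, 2.35 kHz, 4.9 kHz, 10.6 kHz

fs/2 = 13.825 kHz.
121.2 kHz mod fs = 10.6 kHz.
10.6 kHz ≤ fs/2 = 13.825 kHz, appears at 10.6 kHz.
87.85 kHz mod fs = 4.9 kHz.
4.9 kHz ≤ fs/2 = 13.825 kHz, appears at 4.9 kHz.
112.95 kHz mod fs = 2.35 kHz.
2.35 kHz ≤ fs/2 = 13.825 kHz, appears at 2.35 kHz.
1.9 kHz ≤ fs/2 = 13.825 kHz, passes unchanged.
Distinct values: {1.9 kHz, 2.35 kHz, 4.9 kHz, 10.6 kHz}.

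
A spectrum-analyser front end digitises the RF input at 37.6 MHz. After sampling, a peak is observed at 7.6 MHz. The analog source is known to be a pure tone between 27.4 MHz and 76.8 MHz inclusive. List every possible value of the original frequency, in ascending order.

30 MHz, 45.2 MHz, 67.6 MHz

Frequencies that alias to 7.6 MHz are k·fs ± 7.6 MHz for integer k ≥ 0.
k=0: 7.6 MHz.
k=1: 30 MHz, 45.2 MHz.
k=2: 67.6 MHz, 82.8 MHz.
k=3: 105.2 MHz, 120.4 MHz.
Within [27.4 MHz, 76.8 MHz]: 30 MHz, 45.2 MHz, 67.6 MHz.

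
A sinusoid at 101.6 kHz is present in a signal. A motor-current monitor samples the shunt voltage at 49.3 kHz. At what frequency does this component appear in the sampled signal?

3 kHz

101.6 kHz mod fs = 3 kHz.
3 kHz ≤ fs/2 = 24.65 kHz, appears at 3 kHz.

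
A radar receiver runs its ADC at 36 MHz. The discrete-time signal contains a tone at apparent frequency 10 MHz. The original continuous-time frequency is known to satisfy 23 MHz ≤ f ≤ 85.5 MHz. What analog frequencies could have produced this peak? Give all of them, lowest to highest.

26 MHz, 46 MHz, 62 MHz, 82 MHz

Frequencies that alias to 10 MHz are k·fs ± 10 MHz for integer k ≥ 0.
k=0: 10 MHz.
k=1: 26 MHz, 46 MHz.
k=2: 62 MHz, 82 MHz.
k=3: 98 MHz, 118 MHz.
Within [23 MHz, 85.5 MHz]: 26 MHz, 46 MHz, 62 MHz, 82 MHz.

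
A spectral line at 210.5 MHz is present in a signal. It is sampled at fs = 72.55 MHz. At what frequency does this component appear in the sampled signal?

210.5 MHz mod fs = 65.4 MHz.
65.4 MHz > fs/2 = 36.275 MHz, folds to fs − 65.4 MHz = 7.15 MHz.

7.15 MHz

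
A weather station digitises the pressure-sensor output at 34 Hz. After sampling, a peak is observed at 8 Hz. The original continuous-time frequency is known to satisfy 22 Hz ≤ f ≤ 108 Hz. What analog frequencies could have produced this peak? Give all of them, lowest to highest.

26 Hz, 42 Hz, 60 Hz, 76 Hz, 94 Hz

Frequencies that alias to 8 Hz are k·fs ± 8 Hz for integer k ≥ 0.
k=0: 8 Hz.
k=1: 26 Hz, 42 Hz.
k=2: 60 Hz, 76 Hz.
k=3: 94 Hz, 110 Hz.
k=4: 128 Hz, 144 Hz.
Within [22 Hz, 108 Hz]: 26 Hz, 42 Hz, 60 Hz, 76 Hz, 94 Hz.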